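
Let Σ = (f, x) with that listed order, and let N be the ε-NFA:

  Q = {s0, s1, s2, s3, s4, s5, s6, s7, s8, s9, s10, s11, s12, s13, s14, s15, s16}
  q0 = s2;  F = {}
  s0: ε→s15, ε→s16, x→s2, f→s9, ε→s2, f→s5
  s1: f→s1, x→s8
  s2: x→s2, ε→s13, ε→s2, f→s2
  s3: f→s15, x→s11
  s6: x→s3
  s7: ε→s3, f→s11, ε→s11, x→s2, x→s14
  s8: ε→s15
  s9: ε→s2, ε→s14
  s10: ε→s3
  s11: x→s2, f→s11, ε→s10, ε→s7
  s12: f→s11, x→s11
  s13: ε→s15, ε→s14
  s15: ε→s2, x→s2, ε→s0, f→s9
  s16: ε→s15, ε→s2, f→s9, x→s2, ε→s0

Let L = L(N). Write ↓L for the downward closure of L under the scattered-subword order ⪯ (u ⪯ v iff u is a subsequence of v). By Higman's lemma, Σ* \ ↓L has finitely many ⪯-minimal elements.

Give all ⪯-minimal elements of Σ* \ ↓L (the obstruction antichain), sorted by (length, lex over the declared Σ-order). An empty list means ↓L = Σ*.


|Q|=17, |F|=0, |δ|=41 (20 ε).
min D↑ (1 st, q0=0, F={0}): 0:f→0,x→0 (ε-aug+det+¬).
ε ∈ L(D↑) — L = ∅.

A = [ε].


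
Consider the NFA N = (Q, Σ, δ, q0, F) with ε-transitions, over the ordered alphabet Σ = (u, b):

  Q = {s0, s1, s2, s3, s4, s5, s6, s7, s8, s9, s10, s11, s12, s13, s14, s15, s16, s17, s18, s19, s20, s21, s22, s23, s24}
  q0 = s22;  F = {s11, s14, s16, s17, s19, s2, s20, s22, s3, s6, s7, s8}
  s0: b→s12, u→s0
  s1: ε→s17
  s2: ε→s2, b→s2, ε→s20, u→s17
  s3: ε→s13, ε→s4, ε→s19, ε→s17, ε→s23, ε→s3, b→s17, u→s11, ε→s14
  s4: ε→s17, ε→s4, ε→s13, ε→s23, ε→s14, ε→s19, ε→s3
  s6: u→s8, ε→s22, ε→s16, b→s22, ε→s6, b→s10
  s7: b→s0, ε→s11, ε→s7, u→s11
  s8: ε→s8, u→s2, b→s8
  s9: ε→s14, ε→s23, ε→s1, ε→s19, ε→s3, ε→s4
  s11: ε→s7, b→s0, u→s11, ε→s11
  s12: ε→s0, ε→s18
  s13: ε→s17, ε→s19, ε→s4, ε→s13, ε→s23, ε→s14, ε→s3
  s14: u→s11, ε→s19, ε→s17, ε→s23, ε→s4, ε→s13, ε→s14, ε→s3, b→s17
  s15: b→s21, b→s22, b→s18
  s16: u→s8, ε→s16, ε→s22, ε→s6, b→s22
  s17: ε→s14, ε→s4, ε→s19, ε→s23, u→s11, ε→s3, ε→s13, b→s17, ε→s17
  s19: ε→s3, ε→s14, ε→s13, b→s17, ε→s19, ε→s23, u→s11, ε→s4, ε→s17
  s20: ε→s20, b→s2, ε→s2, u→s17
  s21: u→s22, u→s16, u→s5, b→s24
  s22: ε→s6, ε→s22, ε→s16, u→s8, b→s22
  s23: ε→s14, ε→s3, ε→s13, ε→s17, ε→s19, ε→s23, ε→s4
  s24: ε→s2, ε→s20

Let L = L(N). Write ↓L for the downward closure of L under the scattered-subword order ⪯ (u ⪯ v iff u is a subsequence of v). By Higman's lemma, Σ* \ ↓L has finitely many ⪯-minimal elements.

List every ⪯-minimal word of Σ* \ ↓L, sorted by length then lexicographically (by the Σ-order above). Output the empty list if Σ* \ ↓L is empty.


min(Σ*\↓L) = [uuuub].

|Q|=25, |F|=12, |δ|=112 (78 ε).
min D↑ (6 st, q0=0, F={5}): 0:u→1,b→0 1:u→2,b→1 2:u→3,b→2 3:u→4,b→3 4:u→4,b→5 5:u→5,b→5.
'uuuub': run [19, 15, 14, 12, 5, 3] end={s0,s12,s18} rej; 5/5 deletions ∈↓L.
1 minimals (antichain).


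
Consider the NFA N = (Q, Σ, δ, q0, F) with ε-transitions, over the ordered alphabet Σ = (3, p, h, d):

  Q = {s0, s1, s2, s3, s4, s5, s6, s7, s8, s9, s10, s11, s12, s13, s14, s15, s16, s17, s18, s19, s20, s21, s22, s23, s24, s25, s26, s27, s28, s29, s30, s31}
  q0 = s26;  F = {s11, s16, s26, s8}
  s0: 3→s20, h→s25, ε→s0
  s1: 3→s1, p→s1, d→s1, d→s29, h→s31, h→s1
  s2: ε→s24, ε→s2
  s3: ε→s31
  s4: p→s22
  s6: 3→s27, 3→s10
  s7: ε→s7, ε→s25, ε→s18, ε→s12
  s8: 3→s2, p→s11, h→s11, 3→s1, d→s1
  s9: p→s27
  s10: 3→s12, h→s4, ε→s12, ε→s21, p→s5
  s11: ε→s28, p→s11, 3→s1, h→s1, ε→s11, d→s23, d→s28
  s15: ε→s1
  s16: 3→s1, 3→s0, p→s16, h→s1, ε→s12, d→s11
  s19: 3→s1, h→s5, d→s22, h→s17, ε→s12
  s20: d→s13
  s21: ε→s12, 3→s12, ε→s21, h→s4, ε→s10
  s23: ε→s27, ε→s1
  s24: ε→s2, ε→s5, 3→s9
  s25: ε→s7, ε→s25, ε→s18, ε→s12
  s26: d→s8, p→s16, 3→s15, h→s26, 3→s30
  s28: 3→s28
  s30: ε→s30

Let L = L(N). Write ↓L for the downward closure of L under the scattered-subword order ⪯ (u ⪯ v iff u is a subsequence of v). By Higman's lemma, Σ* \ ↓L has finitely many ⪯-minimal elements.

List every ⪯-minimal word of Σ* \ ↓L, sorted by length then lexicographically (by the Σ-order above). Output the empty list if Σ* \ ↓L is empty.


|Q|=32, |F|=4, |δ|=71 (27 ε).
min D↑ (5 st, q0=0, F={1}): 0:3→1,p→2,h→0,d→3 1:3→1,p→1,h→1,d→1 2:3→1,p→2,h→1,d→4 3:3→1,p→4,h→4,d→1 4:3→1,p→4,h→1,d→1.
'3': N↓-sim [23, 18] end={s0,s1,s12,s13,s15,s18,s2,s20,s24,s25,s27,s28,…} — reject; 1/1 del acc.
'ph': run [23, 15, 7] end={s1,s12,s18,s25,s29,s31,s7} ∉↓L; 2/2 deletions ∈↓L.
'dd': N↓-sim [23, 13, 6] end={s1,s23,s27,s28,s29,s31} — reject; 2/2 deletions ∈↓L.
'dhh': |S_i|=[23, 13, 7, 3] end={s1,s29,s31} ∉↓L; 3/3 single-dels accept.
4 words, ⪯-incomp.

A = [3, ph, dd, dhh].


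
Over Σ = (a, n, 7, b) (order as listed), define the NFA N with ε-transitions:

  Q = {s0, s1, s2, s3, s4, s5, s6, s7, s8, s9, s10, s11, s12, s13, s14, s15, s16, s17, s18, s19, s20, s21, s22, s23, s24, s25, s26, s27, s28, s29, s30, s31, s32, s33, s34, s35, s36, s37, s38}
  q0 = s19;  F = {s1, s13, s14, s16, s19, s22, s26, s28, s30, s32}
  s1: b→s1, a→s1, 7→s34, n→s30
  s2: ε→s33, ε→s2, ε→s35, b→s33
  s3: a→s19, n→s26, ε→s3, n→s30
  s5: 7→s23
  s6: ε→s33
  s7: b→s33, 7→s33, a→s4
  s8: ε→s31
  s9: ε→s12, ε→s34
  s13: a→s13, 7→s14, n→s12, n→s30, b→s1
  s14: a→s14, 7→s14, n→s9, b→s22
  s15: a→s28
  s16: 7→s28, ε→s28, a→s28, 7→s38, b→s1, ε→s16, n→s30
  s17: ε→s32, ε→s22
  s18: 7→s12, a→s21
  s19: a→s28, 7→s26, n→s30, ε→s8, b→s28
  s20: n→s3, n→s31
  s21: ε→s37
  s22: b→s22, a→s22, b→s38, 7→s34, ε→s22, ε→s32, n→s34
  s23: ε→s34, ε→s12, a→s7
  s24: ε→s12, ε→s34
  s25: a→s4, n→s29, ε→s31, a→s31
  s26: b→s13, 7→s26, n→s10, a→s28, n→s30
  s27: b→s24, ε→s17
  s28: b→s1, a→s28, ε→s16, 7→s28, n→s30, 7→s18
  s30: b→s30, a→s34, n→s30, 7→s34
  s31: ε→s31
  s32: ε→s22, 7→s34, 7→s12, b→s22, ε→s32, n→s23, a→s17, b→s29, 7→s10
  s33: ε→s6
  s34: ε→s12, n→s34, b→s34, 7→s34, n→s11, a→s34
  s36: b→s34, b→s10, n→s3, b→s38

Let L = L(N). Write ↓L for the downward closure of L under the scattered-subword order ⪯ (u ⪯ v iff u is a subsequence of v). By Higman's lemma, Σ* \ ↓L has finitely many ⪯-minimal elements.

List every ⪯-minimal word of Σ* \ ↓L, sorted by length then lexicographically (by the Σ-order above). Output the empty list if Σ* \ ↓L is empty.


Antichain: [na, n7, ab7, bb7, 7b7n].

|Q|=39, |F|=10, |δ|=103 (28 ε).
min D↑ (9 st, q0=0, F={5}): 0:a→1,n→2,7→3,b→1 1:a→1,n→2,7→1,b→4 2:a→5,n→2,7→5,b→2 3:a→1,n→2,7→3,b→6 4:a→4,n→2,7→5,b→4 5:a→5,n→5,7→5,b→5 6:a→6,n→2,7→7,b→4 7:a→7,n→5,7→7,b→8 8:a→8,n→5,7→5,b→8.
'na': N↓-sim [28, 11, 7] end={s11,s12,s33,s34,s4,s6,s7} ∉↓L; 2/2 single-dels accept.
'n7': N↓-sim [28, 11, 5] end={s11,s12,s33,s34,s6} ∉↓L; 2/2 del acc.
'ab7': |S_i|=[28, 24, 16, 6] end={s10,s11,s12,s33,s34,s6} — reject; 3/3 deletions ∈↓L.
'bb7': N↓-sim [28, 24, 16, 6] end={s10,s11,s12,s33,s34,s6} ∉↓L; 3/3 del acc.
'7b7n': |S_i|=[28, 25, 19, 16, 9] end={s11,s12,s23,s33,s34,s4,s6,s7,s9} — reject; 4/4 deletions ∈↓L.
5 obstructions.


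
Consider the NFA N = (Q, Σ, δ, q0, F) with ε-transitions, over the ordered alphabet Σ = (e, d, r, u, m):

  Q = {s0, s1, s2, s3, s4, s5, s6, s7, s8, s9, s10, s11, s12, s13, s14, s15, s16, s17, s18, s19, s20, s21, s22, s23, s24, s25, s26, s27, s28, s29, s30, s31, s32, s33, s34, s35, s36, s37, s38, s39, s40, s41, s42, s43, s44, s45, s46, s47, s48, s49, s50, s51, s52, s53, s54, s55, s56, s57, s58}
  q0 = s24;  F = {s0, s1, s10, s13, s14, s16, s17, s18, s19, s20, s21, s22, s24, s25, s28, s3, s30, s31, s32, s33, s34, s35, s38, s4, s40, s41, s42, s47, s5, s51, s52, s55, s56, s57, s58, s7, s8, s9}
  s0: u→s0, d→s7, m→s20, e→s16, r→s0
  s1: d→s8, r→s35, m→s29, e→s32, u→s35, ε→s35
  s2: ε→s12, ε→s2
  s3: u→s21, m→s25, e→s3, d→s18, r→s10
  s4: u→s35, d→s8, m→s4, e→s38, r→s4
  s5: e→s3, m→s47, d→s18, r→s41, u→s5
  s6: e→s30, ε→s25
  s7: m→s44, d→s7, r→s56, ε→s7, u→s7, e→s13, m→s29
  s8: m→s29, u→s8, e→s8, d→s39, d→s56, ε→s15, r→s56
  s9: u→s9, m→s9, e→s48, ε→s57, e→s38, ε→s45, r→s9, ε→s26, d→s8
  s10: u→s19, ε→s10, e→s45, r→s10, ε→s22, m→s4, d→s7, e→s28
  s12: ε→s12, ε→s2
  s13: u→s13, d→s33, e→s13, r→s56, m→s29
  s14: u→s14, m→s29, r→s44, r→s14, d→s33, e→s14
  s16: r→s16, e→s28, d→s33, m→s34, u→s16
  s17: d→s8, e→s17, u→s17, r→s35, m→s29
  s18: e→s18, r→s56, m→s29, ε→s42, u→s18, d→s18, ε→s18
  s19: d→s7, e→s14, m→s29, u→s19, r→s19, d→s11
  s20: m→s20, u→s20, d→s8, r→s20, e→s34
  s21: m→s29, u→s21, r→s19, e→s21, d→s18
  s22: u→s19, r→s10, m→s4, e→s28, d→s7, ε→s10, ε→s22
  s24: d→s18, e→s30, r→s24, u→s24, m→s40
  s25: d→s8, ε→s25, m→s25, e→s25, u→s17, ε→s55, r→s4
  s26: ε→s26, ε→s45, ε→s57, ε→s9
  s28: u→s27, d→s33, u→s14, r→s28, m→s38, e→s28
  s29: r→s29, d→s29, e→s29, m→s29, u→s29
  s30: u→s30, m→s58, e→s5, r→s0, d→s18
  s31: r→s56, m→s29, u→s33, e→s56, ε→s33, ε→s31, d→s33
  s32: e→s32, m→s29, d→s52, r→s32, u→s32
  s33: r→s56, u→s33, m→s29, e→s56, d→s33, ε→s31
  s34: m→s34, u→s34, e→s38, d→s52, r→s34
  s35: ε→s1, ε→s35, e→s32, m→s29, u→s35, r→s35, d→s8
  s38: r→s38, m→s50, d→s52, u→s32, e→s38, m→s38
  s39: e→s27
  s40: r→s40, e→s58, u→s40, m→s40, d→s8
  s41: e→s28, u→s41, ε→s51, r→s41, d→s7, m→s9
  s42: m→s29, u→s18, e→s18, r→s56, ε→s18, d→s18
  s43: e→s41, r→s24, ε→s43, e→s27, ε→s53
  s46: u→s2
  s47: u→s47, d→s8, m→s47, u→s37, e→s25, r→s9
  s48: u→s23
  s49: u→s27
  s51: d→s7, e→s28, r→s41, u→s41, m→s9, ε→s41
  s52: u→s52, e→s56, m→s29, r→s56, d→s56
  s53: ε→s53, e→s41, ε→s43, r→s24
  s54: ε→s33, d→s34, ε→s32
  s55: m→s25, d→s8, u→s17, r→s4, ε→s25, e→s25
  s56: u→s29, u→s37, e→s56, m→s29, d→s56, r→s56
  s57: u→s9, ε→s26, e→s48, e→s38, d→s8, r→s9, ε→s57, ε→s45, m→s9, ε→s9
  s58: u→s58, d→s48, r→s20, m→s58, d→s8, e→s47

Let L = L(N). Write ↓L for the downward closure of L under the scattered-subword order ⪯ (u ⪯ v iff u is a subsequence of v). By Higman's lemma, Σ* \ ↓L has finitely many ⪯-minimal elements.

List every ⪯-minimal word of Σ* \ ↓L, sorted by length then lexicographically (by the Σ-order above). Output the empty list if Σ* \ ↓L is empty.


A = [dm, dru, mddu, eeeum, eredeu].

|Q|=59, |F|=38, |δ|=260 (42 ε).
min D↑ (32 st, q0=0, F={8}): 0:e→1,d→2,r→0,u→0,m→3 1:e→4,d→2,r→5,u→1,m→6 2:e→2,d→2,r→7,u→2,m→8 3:e→6,d→9,r→3,u→3,m→3 4:e→10,d→2,r→11,u→4,m→12 5:e→13,d→14,r→5,u→5,m→15 6:e→12,d→9,r→15,u→6,m→6 7:e→7,d→7,r→7,u→8,m→8 8:e→8,d→8,r→8,u→8,m→8 9:e→9,d→7,r→7,u→9,m→8 10:e→10,d→2,r→16,u→17,m→18 11:e→19,d→14,r→11,u→11,m→20 12:e→18,d→9,r→20,u→12,m→12 13:e→19,d→21,r→13,u→13,m→22 14:e→23,d→14,r→7,u→14,m→8 15:e→22,d→9,r→15,u→15,m→15 16:e→19,d→14,r→16,u→24,m→25 17:e→17,d→2,r→24,u→17,m→8 18:e→18,d→9,r→25,u→26,m→18 19:e→19,d→21,r→19,u→27,m→28 20:e→28,d→9,r→20,u→20,m→20 21:e→7,d→21,r→7,u→21,m→8 22:e→28,d→29,r→22,u→22,m→22 23:e→23,d→21,r→7,u→23,m→8 24:e→27,d→14,r→24,u→24,m→8 25:e→28,d→9,r→25,u→30,m→25 26:e→26,d→9,r→30,u→26,m→8 27:e→27,d→21,r→27,u→27,m→8 28:e→28,d→29,r→28,u→31,m→28 29:e→7,d→7,r→7,u→29,m→8 30:e→31,d→9,r→30,u→30,m→8 31:e→31,d→29,r→31,u→31,m→8.
'dm': run [50, 18, 2] end={s29,s44} ∉↓L; 2/2 deletions ∈↓L.
'dru': run [50, 18, 3, 2] end={s29,s37} rej; 3/3 del acc.
'mddu': |S_i|=[50, 29, 10, 5, 2] end={s29,s37} rej; 4/4 del acc.
'eeeum': N↓-sim [50, 48, 44, 35, 24, 2] end={s29,s44} rej; 5/5 del acc.
'eredeu': N↓-sim [50, 48, 37, 22, 8, 4, 2] end={s29,s37} ∉↓L; 6/6 deletions ∈↓L.
5 minimals (antichain).


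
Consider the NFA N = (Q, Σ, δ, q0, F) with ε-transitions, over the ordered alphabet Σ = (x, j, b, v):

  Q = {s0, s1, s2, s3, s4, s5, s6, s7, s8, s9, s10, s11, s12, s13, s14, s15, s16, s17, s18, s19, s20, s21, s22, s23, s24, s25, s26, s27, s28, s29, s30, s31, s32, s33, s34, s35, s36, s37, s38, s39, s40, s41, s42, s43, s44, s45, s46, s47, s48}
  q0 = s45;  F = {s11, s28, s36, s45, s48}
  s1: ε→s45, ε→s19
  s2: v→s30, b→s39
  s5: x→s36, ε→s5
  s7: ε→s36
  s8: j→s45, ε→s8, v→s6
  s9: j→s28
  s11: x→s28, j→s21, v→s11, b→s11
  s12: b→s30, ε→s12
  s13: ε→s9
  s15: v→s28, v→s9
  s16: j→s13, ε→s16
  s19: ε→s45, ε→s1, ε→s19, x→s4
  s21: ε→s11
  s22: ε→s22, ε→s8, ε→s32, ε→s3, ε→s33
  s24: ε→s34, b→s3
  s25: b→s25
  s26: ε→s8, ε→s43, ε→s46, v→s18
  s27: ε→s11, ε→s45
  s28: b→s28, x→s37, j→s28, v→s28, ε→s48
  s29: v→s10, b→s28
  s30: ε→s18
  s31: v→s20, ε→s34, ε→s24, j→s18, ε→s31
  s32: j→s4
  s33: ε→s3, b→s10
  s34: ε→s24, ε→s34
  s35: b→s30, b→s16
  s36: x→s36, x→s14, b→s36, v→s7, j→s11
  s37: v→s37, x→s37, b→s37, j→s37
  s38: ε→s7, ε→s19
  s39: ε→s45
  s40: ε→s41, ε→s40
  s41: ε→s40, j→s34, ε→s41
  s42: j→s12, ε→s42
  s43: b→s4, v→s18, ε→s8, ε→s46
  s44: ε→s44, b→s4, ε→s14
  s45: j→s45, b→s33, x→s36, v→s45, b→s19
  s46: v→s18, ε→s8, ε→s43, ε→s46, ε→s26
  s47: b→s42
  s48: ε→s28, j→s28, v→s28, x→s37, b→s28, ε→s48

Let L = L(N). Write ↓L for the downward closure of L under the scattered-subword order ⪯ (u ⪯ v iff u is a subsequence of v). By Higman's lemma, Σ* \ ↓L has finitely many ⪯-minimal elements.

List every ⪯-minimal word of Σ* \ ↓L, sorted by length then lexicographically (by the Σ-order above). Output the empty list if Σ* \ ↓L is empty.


|Q|=49, |F|=5, |δ|=104 (49 ε).
min D↑ (5 st, q0=0, F={4}): 0:x→1,j→0,b→0,v→0 1:x→1,j→2,b→1,v→1 2:x→3,j→2,b→2,v→2 3:x→4,j→3,b→3,v→3 4:x→4,j→4,b→4,v→4 [Hopcroft].
'xjxx': N↓-sim [15, 9, 5, 3, 1] end={s37} ∉↓L; 4/4 deletions ∈↓L.
1 minimals (antichain).

min(Σ*\↓L) = [xjxx].


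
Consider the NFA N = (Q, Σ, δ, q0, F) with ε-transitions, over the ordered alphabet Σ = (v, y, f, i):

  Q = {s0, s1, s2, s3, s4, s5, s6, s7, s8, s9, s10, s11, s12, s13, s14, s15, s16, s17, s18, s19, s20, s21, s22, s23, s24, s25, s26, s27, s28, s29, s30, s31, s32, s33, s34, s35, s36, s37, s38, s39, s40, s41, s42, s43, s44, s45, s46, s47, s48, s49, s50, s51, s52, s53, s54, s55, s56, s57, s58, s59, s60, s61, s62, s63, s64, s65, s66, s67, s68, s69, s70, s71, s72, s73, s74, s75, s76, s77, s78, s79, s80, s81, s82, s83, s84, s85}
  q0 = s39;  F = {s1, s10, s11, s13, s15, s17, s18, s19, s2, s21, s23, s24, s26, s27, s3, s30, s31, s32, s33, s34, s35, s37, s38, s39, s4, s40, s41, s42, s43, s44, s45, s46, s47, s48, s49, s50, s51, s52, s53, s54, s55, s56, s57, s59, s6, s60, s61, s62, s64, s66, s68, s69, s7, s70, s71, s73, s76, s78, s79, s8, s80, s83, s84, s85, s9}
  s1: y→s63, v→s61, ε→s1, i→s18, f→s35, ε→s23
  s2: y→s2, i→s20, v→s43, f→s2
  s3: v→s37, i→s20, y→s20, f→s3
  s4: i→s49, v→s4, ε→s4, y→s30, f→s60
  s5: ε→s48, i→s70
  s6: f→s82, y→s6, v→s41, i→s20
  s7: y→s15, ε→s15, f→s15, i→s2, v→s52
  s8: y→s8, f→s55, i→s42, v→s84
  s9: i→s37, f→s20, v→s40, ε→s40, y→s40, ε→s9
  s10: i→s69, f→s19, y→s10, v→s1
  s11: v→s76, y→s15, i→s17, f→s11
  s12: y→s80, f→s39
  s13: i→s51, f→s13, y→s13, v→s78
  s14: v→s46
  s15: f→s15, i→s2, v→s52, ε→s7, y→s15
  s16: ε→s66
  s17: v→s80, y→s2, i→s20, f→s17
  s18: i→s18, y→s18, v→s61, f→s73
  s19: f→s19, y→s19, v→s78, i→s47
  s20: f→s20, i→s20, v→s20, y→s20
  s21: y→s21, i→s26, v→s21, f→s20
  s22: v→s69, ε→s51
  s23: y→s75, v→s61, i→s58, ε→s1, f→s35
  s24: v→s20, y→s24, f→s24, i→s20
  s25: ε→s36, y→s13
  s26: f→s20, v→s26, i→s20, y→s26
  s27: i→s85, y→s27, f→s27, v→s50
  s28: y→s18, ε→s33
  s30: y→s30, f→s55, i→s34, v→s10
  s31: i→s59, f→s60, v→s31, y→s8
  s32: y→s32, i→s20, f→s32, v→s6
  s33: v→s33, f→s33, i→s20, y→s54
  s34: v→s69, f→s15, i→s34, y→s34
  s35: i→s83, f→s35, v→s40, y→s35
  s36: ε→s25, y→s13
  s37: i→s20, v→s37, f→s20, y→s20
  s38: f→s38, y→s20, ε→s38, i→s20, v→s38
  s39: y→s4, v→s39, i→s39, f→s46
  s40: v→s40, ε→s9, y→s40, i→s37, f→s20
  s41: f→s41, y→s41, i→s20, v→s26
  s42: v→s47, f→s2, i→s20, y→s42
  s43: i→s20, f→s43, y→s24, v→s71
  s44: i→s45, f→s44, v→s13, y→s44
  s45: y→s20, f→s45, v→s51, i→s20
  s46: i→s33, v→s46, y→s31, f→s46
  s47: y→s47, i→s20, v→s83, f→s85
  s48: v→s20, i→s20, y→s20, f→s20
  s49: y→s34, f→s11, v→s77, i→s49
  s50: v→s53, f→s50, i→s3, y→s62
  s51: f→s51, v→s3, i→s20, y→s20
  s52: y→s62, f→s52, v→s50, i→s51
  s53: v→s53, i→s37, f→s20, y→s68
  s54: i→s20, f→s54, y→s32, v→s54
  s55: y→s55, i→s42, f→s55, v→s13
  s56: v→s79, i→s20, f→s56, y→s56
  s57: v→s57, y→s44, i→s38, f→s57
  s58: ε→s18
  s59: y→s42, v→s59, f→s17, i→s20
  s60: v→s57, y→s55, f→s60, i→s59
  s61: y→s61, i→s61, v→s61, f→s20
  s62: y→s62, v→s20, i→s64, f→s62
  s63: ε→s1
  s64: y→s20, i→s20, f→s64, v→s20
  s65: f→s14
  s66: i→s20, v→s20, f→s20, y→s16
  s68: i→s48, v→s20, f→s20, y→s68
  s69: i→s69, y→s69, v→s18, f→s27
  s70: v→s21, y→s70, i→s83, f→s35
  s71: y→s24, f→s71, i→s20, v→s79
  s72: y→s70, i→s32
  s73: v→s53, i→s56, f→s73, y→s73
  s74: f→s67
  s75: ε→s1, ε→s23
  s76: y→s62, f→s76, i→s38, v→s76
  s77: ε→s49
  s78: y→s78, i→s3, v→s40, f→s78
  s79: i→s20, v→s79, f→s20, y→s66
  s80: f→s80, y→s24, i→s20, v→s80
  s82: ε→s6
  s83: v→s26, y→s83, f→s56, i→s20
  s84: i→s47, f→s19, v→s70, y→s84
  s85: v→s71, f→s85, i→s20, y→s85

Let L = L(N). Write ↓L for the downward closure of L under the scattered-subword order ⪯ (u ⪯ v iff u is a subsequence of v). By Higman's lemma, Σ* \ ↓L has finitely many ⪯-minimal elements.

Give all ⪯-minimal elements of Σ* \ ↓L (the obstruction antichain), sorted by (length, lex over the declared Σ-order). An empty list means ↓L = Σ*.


A = [fii, yfviy, yyvvvf, yifvyv].

|Q|=86, |F|=65, |δ|=298 (22 ε).
min D↑ (63 st, q0=0, F={16}): 0:v→0,y→1,f→2,i→0 1:v→1,y→3,f→4,i→5 2:v→2,y→6,f→2,i→7 3:v→8,y→3,f→9,i→10 4:v→11,y→9,f→4,i→12 5:v→5,y→10,f→13,i→5 6:v→6,y→14,f→4,i→12 7:v→7,y→15,f→7,i→16 8:v→17,y→8,f→18,i→19 9:v→20,y→9,f→9,i→21 10:v→19,y→10,f→22,i→10 11:v→11,y→23,f→11,i→24 12:v→12,y→21,f→25,i→16 13:v→26,y→22,f→13,i→25 14:v→27,y→14,f→9,i→21 15:v→15,y→28,f→15,i→16 16:v→16,y→16,f→16,i→16 17:v→29,y→17,f→30,i→31 18:v→32,y→18,f→18,i→33 19:v→31,y→19,f→34,i→19 20:v→32,y→20,f→20,i→35 21:v→33,y→21,f→36,i→16 22:v→37,y→22,f→22,i→36 23:v→20,y→23,f→23,i→38 24:v→24,y→16,f→24,i→16 25:v→39,y→36,f→25,i→16 26:v→26,y→40,f→26,i→24 27:v→41,y→27,f→18,i→33 28:v→42,y→28,f→28,i→16 29:v→29,y→29,f→16,i→29 30:v→43,y→30,f→30,i→44 31:v→29,y→31,f→45,i→31 32:v→43,y→32,f→32,i→46 33:v→44,y→33,f→47,i→16 34:v→48,y→34,f→34,i→47 35:v→46,y→16,f→35,i→16 36:v→49,y→36,f→36,i→16 37:v→48,y→40,f→37,i→35 38:v→35,y→16,f→38,i→16 39:v→39,y→50,f→39,i→16 40:v→16,y→40,f→40,i→51 41:v→52,y→41,f→30,i→44 42:v→53,y→42,f→42,i→16 43:v→43,y→43,f→16,i→54 44:v→55,y→44,f→56,i→16 45:v→57,y→45,f→45,i→56 46:v→54,y→16,f→46,i→16 47:v→58,y→47,f→47,i→16 48:v→57,y→40,f→48,i→46 49:v→58,y→50,f→49,i→16 50:v→16,y→50,f→50,i→16 51:v→16,y→16,f→51,i→16 52:v→52,y→52,f→16,i→55 53:v→55,y→53,f→53,i→16 54:v→54,y→16,f→16,i→16 55:v→55,y→55,f→16,i→16 56:v→59,y→56,f→56,i→16 57:v→57,y→60,f→16,i→54 58:v→59,y→50,f→58,i→16 59:v→59,y→61,f→16,i→16 60:v→16,y→60,f→16,i→62 61:v→16,y→61,f→16,i→16 62:v→16,y→16,f→16,i→16 [Hopcroft].
'fii': N↓-sim [72, 57, 30, 1] end={s20} rej; 3/3 single-dels accept.
'yfviy': run [72, 69, 50, 41, 8, 1] end={s20} — reject; 5/5 deletions ∈↓L.
'yyvvvf': N↓-sim [72, 69, 56, 45, 32, 13, 1] end={s20} rej; 6/6 del acc.
'yifvyv': N↓-sim [72, 69, 42, 30, 20, 8, 1] end={s20} — reject; 6/6 del acc.
4 obstructions.


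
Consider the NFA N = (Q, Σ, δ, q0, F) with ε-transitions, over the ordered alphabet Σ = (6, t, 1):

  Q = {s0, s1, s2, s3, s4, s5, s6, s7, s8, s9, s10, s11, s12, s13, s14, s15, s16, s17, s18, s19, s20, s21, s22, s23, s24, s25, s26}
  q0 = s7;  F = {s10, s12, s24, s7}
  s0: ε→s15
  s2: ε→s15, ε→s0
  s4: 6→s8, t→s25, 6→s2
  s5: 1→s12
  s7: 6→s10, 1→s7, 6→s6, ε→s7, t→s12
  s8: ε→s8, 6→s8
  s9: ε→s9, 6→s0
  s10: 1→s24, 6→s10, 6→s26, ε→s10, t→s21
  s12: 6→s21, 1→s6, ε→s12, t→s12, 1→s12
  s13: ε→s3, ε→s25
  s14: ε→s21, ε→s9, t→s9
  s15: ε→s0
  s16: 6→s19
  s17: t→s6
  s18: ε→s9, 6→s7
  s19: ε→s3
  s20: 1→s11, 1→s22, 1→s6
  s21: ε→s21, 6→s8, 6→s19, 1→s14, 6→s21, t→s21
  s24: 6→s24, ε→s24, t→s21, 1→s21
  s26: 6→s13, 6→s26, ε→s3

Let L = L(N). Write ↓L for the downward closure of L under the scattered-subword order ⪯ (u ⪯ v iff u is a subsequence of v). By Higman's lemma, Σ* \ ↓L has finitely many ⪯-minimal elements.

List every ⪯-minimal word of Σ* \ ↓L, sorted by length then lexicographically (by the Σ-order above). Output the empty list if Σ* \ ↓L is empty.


|Q|=27, |F|=4, |δ|=53 (18 ε).
min D↑ (5 st, q0=0, F={3}): 0:6→1,t→2,1→0 1:6→1,t→3,1→4 2:6→3,t→2,1→2 3:6→3,t→3,1→3 4:6→4,t→3,1→3 (ε-aug+det+¬).
'6t': N↓-sim [16, 14, 8] end={s0,s14,s15,s19,s21,s3,s8,s9} rej; 2/2 deletions ∈↓L.
't6': |S_i|=[16, 10, 8] end={s0,s14,s15,s19,s21,s3,s8,s9} rej; 2/2 deletions ∈↓L.
'611': run [16, 14, 9, 8] end={s0,s14,s15,s19,s21,s3,s8,s9} ∉↓L; 3/3 del acc.
3 obstructions.

min(Σ*\↓L) = [6t, t6, 611].


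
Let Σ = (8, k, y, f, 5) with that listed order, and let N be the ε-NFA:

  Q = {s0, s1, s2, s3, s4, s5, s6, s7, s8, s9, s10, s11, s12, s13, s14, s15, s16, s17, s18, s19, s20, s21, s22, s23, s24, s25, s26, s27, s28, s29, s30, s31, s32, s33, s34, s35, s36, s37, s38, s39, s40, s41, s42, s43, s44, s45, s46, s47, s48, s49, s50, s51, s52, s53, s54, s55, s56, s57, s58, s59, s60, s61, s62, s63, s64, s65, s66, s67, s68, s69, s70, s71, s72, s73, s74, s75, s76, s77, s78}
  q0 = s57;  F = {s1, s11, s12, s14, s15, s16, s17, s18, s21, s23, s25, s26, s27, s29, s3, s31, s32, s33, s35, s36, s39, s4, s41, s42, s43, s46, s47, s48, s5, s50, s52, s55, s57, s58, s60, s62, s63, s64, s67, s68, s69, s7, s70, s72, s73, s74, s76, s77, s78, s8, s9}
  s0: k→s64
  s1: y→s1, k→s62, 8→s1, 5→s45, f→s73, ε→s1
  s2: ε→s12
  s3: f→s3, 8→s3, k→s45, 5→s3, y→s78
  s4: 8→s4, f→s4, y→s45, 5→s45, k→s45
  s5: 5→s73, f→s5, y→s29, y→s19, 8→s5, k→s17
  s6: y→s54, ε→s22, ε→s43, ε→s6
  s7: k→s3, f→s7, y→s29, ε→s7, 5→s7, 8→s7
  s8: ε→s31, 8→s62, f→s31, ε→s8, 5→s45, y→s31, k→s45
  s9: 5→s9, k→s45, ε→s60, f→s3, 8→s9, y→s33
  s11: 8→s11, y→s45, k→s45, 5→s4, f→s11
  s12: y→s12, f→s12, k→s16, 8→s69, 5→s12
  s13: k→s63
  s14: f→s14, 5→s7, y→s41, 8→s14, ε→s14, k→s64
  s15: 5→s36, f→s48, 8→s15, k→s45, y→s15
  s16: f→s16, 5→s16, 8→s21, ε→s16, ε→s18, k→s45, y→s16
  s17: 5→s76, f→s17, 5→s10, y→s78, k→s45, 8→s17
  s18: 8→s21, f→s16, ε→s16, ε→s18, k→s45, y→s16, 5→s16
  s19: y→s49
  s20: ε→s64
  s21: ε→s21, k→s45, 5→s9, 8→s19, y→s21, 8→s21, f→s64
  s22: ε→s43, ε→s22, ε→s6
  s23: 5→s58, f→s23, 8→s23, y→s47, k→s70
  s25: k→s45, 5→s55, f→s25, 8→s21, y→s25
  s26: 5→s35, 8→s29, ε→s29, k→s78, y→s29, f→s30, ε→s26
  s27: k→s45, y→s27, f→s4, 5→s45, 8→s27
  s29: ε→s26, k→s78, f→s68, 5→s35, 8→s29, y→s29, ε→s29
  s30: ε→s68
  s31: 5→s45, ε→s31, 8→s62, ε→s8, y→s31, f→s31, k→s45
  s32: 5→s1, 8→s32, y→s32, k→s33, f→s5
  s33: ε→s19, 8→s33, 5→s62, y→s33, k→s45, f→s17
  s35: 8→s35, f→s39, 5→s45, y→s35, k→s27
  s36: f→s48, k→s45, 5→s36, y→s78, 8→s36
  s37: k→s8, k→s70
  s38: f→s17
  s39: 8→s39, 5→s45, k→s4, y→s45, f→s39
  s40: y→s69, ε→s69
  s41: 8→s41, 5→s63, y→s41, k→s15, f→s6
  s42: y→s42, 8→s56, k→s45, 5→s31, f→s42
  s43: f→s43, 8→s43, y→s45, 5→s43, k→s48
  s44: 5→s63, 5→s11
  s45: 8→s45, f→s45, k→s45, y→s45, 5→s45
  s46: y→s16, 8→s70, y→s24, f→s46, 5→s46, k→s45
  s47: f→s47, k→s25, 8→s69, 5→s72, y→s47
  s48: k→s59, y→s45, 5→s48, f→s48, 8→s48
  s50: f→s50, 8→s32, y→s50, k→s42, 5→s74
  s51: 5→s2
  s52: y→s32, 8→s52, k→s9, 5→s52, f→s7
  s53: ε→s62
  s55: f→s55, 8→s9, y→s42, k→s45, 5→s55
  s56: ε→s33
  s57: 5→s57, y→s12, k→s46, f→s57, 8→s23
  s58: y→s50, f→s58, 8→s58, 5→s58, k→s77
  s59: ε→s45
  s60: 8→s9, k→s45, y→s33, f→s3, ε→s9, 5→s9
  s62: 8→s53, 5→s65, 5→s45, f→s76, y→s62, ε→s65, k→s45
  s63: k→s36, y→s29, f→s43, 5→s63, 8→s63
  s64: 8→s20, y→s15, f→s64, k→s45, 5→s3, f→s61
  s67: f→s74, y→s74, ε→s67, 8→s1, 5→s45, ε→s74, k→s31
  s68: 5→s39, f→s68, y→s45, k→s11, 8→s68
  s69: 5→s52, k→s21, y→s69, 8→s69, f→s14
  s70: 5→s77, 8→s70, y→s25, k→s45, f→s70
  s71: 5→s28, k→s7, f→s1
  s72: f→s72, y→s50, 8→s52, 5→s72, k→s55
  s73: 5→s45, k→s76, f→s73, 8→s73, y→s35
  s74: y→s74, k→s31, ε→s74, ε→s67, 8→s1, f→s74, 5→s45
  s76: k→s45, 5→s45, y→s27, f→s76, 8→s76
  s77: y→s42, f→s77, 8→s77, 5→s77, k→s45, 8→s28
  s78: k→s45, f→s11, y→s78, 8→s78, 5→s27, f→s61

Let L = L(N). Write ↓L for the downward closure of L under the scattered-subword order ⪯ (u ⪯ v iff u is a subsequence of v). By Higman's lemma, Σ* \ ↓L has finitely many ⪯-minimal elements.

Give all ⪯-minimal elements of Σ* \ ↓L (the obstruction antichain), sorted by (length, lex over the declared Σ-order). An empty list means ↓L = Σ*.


|Q|=79, |F|=51, |δ|=319 (37 ε).
min D↑ (47 st, q0=0, F={7}): 0:8→1,k→2,y→3,f→0,5→0 1:8→1,k→4,y→5,f→1,5→6 2:8→4,k→7,y→8,f→2,5→2 3:8→9,k→8,y→3,f→3,5→3 4:8→4,k→7,y→10,f→4,5→11 5:8→9,k→10,y→5,f→5,5→12 6:8→6,k→11,y→13,f→6,5→6 7:8→7,k→7,y→7,f→7,5→7 8:8→14,k→7,y→8,f→8,5→8 9:8→9,k→14,y→9,f→15,5→16 10:8→14,k→7,y→10,f→10,5→17 11:8→11,k→7,y→18,f→11,5→11 12:8→16,k→17,y→13,f→12,5→12 13:8→19,k→18,y→13,f→13,5→20 14:8→14,k→7,y→14,f→21,5→22 15:8→15,k→21,y→23,f→15,5→24 16:8→16,k→22,y→19,f→24,5→16 17:8→22,k→7,y→18,f→17,5→17 18:8→25,k→7,y→18,f→18,5→26 19:8→19,k→25,y→19,f→27,5→28 20:8→28,k→26,y→20,f→20,5→7 21:8→21,k→7,y→29,f→21,5→30 22:8→22,k→7,y→25,f→30,5→22 23:8→23,k→29,y→23,f→31,5→32 24:8→24,k→30,y→33,f→24,5→24 25:8→25,k→7,y→25,f→34,5→35 26:8→35,k→7,y→26,f→26,5→7 27:8→27,k→34,y→33,f→27,5→36 28:8→28,k→35,y→28,f→36,5→7 29:8→29,k→7,y→29,f→37,5→38 30:8→30,k→7,y→39,f→30,5→30 31:8→31,k→37,y→7,f→31,5→31 32:8→32,k→38,y→33,f→31,5→32 33:8→33,k→39,y→33,f→40,5→41 34:8→34,k→7,y→39,f→34,5→42 35:8→35,k→7,y→35,f→42,5→7 36:8→36,k→42,y→41,f→36,5→7 37:8→37,k→7,y→7,f→37,5→37 38:8→38,k→7,y→39,f→37,5→38 39:8→39,k→7,y→39,f→43,5→44 40:8→40,k→43,y→7,f→40,5→45 41:8→41,k→44,y→41,f→45,5→7 42:8→42,k→7,y→44,f→42,5→7 43:8→43,k→7,y→7,f→43,5→46 44:8→44,k→7,y→44,f→46,5→7 45:8→45,k→46,y→7,f→45,5→7 46:8→46,k→7,y→7,f→46,5→7 [Hopcroft].
'kk': run [67, 38, 2] end={s45,s59} ∉↓L; 2/2 del acc.
'85y55': run [67, 61, 47, 32, 16, 2] end={s45,s65} — reject; 5/5 del acc.
'y8fyfy': N↓-sim [67, 60, 46, 34, 24, 13, 2] end={s45,s54} — reject; 6/6 single-dels accept.
3 words, ⪯-incomp.

A = [kk, 85y55, y8fyfy].


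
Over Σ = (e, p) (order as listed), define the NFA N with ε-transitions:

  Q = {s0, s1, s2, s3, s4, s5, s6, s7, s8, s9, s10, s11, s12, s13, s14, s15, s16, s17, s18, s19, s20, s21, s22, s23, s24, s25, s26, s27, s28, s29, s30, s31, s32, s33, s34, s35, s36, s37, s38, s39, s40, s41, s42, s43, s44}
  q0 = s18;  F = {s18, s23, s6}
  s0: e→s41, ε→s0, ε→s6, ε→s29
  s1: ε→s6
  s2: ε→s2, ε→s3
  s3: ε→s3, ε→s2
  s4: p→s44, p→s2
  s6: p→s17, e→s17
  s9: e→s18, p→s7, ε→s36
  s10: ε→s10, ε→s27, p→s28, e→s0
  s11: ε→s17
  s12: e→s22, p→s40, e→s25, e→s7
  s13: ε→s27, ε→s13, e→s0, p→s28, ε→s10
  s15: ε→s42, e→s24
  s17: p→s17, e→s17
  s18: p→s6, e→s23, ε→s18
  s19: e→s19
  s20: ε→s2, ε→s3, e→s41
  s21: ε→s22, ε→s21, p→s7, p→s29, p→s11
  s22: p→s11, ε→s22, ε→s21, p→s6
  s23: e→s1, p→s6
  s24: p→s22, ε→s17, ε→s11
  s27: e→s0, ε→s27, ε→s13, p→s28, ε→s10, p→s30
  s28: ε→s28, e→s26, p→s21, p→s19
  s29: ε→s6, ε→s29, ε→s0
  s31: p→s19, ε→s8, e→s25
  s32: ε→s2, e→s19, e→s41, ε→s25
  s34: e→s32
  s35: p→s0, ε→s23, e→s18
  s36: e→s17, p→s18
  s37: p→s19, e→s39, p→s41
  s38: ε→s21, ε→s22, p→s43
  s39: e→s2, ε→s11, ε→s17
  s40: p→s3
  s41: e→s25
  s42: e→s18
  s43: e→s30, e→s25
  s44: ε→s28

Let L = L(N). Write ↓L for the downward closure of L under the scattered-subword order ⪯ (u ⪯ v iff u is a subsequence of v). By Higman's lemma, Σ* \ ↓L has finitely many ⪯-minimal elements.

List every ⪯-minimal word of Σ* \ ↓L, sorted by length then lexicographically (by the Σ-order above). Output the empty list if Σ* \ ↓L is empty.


|Q|=45, |F|=3, |δ|=96 (41 ε).
min D↑ (4 st, q0=0, F={3}): 0:e→1,p→2 1:e→2,p→2 2:e→3,p→3 3:e→3,p→3 (ε-aug+det+¬).
'pe': run [5, 2, 1] end={s17} ∉↓L; 2/2 single-dels accept.
'pp': run [5, 2, 1] end={s17} ∉↓L; 2/2 deletions ∈↓L.
'eee': N↓-sim [5, 4, 3, 1] end={s17} — reject; 3/3 deletions ∈↓L.
'eep': |S_i|=[5, 4, 3, 1] end={s17} ∉↓L; 3/3 deletions ∈↓L.
4 words, ⪯-incomp.

A = [pe, pp, eee, eep].


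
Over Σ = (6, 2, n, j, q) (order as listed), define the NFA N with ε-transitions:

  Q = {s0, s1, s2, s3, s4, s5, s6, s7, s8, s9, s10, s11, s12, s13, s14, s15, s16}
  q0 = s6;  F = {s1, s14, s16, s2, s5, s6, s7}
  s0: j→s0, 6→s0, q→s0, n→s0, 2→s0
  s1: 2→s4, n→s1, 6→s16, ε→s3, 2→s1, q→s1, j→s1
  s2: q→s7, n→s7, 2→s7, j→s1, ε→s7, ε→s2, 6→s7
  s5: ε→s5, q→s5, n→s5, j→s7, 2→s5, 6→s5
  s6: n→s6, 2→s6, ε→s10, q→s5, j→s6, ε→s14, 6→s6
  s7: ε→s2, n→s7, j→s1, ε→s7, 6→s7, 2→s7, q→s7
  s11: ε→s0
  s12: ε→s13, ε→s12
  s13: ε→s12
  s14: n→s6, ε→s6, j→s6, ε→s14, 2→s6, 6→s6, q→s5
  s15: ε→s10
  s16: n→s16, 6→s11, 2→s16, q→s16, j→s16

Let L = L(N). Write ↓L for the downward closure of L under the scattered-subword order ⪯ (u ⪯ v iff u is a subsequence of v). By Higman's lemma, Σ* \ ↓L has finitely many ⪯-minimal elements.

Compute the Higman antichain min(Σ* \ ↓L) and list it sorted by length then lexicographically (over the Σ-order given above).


|Q|=17, |F|=7, |δ|=56 (15 ε).
min D↑ (6 st, q0=0, F={5}): 0:6→0,2→0,n→0,j→0,q→1 1:6→1,2→1,n→1,j→2,q→1 2:6→2,2→2,n→2,j→3,q→2 3:6→4,2→3,n→3,j→3,q→3 4:6→5,2→4,n→4,j→4,q→4 5:6→5,2→5,n→5,j→5,q→5 (ε-aug+det+¬).
'qjj66': run [12, 9, 8, 6, 3, 2] end={s0,s11} — reject; 5/5 del acc.
1 words, ⪯-incomp.

Antichain: [qjj66].


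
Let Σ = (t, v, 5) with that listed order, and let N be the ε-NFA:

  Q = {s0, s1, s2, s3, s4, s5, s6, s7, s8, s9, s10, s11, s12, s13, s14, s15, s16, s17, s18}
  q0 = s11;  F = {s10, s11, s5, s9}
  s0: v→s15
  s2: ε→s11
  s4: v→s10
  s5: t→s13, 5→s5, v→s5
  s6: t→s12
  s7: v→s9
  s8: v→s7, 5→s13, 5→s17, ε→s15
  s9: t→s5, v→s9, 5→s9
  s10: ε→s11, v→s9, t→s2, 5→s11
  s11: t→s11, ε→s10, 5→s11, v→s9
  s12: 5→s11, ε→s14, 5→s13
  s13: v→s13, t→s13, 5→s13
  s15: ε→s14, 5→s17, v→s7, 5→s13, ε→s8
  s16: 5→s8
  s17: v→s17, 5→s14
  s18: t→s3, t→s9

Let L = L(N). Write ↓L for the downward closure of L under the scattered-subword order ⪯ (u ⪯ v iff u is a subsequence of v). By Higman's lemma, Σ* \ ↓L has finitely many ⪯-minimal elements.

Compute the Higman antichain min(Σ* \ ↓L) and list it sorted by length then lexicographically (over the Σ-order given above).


|Q|=19, |F|=4, |δ|=39 (7 ε).
min D↑ (4 st, q0=0, F={3}): 0:t→0,v→1,5→0 1:t→2,v→1,5→1 2:t→3,v→2,5→2 3:t→3,v→3,5→3 [Hopcroft].
'vtt': N↓-sim [6, 3, 2, 1] end={s13} ∉↓L; 3/3 del acc.
1 obstructions.

A = [vtt].


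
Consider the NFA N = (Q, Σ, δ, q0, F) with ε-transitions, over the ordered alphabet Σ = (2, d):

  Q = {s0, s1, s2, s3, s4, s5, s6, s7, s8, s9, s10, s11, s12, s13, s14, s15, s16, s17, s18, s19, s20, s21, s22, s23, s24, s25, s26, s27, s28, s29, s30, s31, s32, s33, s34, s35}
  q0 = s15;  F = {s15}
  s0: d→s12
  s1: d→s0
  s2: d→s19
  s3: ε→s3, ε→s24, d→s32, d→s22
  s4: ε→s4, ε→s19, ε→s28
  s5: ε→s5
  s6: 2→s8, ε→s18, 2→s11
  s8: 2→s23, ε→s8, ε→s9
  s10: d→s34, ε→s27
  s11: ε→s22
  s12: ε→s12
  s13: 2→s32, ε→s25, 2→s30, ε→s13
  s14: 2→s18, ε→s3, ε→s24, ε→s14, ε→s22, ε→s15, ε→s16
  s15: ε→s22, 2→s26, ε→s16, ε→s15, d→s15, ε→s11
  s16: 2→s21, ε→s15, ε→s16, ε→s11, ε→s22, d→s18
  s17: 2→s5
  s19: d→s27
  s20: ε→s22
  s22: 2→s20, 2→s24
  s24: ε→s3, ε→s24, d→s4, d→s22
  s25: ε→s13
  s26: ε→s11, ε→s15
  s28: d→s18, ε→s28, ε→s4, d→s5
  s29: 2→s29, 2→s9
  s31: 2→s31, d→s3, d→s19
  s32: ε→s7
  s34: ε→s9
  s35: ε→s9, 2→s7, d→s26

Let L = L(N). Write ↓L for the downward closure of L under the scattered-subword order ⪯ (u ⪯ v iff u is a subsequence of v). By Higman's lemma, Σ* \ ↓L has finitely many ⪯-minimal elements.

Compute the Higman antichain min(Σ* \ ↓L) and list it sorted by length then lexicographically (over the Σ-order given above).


|Q|=36, |F|=1, |δ|=70 (39 ε).
min D↑ (1 st, q0=0, F={}): 0:2→0,d→0.
L(D↑) = ∅; no obstructions.

min(Σ*\↓L) = [].


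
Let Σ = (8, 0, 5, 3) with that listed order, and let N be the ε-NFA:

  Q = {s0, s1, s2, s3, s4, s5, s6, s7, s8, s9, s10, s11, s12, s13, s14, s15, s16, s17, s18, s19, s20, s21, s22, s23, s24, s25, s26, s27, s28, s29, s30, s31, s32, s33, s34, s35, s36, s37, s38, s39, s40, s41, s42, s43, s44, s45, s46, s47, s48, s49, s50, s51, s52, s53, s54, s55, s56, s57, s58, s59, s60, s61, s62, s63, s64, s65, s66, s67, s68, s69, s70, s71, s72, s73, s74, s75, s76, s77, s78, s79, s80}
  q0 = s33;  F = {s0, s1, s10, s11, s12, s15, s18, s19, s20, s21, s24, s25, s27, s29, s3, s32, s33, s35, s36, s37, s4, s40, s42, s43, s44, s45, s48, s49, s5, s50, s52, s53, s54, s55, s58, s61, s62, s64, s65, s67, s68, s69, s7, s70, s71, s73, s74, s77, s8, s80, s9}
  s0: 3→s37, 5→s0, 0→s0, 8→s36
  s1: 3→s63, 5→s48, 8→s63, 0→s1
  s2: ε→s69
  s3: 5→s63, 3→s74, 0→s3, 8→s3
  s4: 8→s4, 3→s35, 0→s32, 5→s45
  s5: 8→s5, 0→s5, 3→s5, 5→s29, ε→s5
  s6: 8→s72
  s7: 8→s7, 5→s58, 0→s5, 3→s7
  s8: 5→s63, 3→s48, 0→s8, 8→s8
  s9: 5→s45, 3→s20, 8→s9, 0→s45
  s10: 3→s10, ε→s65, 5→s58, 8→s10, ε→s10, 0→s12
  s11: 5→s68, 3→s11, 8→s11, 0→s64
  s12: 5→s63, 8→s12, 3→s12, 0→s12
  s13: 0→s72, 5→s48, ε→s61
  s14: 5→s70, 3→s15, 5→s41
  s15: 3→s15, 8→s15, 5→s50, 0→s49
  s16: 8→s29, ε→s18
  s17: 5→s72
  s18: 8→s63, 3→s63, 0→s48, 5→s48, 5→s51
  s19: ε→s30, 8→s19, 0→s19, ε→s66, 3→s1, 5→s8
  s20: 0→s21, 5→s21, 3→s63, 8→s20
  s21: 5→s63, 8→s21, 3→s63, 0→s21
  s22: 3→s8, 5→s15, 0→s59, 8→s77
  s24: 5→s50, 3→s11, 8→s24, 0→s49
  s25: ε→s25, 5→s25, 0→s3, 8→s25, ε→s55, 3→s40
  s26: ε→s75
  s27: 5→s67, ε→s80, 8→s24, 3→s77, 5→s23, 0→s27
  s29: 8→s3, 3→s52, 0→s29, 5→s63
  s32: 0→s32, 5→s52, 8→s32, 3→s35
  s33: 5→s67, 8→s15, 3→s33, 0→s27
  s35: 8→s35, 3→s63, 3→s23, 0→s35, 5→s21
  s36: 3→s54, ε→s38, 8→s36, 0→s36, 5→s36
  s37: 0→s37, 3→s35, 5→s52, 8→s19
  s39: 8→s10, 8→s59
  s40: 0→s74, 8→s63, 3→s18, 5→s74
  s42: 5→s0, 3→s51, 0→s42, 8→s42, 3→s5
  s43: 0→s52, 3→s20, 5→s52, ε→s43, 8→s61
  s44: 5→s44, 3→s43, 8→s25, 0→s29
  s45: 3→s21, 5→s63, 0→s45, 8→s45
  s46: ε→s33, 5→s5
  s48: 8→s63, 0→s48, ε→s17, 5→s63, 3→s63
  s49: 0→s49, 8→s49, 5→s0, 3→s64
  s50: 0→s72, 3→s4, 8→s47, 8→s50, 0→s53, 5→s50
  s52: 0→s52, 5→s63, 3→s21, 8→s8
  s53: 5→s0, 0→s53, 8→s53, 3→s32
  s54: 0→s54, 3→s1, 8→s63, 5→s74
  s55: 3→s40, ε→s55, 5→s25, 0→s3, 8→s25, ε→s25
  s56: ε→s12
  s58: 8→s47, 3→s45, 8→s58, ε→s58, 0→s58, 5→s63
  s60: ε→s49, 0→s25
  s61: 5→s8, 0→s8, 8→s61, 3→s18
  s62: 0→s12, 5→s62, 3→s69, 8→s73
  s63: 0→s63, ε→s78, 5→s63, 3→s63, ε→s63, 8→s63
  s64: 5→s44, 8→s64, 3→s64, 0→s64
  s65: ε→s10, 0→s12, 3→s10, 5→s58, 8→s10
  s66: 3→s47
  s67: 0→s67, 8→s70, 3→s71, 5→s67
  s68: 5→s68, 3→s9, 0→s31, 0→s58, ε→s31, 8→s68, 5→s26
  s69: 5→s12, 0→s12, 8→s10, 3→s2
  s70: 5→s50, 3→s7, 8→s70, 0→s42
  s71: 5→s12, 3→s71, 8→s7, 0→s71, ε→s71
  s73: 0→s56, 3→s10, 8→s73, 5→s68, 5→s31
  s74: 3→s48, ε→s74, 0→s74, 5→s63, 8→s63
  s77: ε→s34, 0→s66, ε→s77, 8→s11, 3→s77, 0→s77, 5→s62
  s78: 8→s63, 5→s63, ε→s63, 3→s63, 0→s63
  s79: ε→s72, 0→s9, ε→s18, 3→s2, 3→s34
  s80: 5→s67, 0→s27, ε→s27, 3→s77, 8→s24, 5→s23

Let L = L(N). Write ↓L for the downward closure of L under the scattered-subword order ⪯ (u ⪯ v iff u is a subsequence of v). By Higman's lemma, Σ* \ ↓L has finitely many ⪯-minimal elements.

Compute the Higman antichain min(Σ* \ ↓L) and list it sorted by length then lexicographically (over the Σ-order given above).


min(Σ*\↓L) = [5355, 85333, 03505, 805838].

|Q|=81, |F|=51, |δ|=277 (33 ε).
min D↑ (49 st, q0=0, F={30}): 0:8→1,0→2,5→3,3→0 1:8→1,0→4,5→5,3→1 2:8→6,0→2,5→3,3→7 3:8→8,0→3,5→3,3→9 4:8→4,0→4,5→10,3→11 5:8→5,0→12,5→5,3→13 6:8→6,0→4,5→5,3→14 7:8→14,0→7,5→15,3→7 8:8→8,0→16,5→5,3→17 9:8→17,0→9,5→18,3→9 10:8→19,0→10,5→10,3→20 11:8→11,0→11,5→21,3→11 12:8→12,0→12,5→10,3→22 13:8→13,0→22,5→23,3→24 14:8→14,0→11,5→25,3→14 15:8→26,0→18,5→15,3→27 16:8→16,0→16,5→10,3→28 17:8→17,0→28,5→29,3→17 18:8→18,0→18,5→30,3→18 19:8→19,0→19,5→19,3→31 20:8→32,0→20,5→33,3→24 21:8→34,0→35,5→21,3→36 22:8→22,0→22,5→33,3→24 23:8→23,0→23,5→30,3→37 24:8→24,0→24,5→37,3→30 25:8→25,0→29,5→25,3→38 26:8→26,0→18,5→25,3→39 27:8→39,0→18,5→18,3→27 28:8→28,0→28,5→35,3→28 29:8→29,0→29,5→30,3→23 30:8→30,0→30,5→30,3→30 31:8→30,0→31,5→40,3→41 32:8→32,0→32,5→42,3→41 33:8→42,0→33,5→30,3→37 34:8→34,0→43,5→34,3→44 35:8→43,0→35,5→30,3→33 36:8→45,0→33,5→33,3→46 37:8→37,0→37,5→30,3→30 38:8→38,0→23,5→23,3→46 39:8→39,0→18,5→29,3→39 40:8→30,0→40,5→30,3→47 41:8→30,0→41,5→47,3→30 42:8→42,0→42,5→30,3→47 43:8→43,0→43,5→30,3→40 44:8→30,0→40,5→40,3→48 45:8→45,0→42,5→42,3→48 46:8→46,0→37,5→37,3→30 47:8→30,0→47,5→30,3→30 48:8→30,0→47,5→47,3→30.
'5355': |S_i|=[67, 57, 39, 16, 3] end={s63,s72,s78} ∉↓L; 4/4 single-dels accept.
'85333': |S_i|=[67, 57, 43, 28, 13, 3] end={s23,s63,s78} — reject; 5/5 single-dels accept.
'03505': |S_i|=[67, 65, 53, 36, 17, 3] end={s63,s72,s78} rej; 5/5 single-dels accept.
'805838': run [67, 57, 43, 32, 26, 13, 2] end={s63,s78} ∉↓L; 6/6 del acc.
4 minimals (antichain).
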